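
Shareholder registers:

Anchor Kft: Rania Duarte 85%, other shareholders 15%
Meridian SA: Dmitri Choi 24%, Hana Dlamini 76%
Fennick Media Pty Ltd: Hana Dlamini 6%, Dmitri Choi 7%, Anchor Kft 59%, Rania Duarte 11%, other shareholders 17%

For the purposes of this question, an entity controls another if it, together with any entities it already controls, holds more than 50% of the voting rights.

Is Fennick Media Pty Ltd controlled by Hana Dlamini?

No

Hana holds 76% of Meridian, so Hana controls Meridian.
In Fennick, Hana's side holds only 6%, not > 50%.
So Hana does not control Fennick.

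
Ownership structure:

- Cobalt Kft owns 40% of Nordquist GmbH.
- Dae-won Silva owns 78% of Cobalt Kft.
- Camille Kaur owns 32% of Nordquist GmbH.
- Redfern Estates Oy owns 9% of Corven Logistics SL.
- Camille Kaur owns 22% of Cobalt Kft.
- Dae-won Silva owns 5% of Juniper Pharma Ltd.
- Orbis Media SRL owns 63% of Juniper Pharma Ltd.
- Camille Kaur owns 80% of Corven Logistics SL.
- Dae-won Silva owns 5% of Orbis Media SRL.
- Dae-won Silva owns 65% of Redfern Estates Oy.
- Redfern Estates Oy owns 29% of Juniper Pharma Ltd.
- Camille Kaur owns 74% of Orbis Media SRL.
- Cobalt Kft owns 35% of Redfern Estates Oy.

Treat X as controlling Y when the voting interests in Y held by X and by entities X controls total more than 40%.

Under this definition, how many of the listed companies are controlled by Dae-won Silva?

2

Dae-won holds 78% of Cobalt, so Dae-won controls Cobalt.
Dae-won and Cobalt together hold 65% + 35% = 100% of Redfern, so Dae-won controls Redfern.
No other company's threshold is met.
Dae-won controls 2 companies.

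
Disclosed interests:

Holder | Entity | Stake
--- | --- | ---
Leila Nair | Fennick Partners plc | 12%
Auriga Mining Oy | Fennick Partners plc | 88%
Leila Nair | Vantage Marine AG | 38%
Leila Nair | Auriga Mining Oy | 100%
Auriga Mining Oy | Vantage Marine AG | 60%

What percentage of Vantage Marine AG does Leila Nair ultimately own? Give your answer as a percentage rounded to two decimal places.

98.00%

Leila reaches Vantage along 2 paths.
Direct stake: 38% = 38%.
Via Auriga: 100% × 60% = 60%.
Total: 38% + 60% = 98%.
Rounded: 98.00%.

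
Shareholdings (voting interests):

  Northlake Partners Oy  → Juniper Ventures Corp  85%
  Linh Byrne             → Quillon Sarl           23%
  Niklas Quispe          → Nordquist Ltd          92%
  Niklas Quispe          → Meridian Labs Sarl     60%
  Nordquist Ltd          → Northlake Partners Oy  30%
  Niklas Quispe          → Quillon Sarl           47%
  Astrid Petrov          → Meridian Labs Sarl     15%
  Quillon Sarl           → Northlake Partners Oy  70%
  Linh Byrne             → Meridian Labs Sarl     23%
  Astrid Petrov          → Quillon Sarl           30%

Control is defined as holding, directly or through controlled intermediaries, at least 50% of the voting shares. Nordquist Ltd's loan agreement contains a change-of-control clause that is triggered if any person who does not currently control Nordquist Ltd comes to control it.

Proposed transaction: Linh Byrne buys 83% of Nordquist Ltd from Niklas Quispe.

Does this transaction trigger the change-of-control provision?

The purchase adds only to Linh's holdings (Niklas's stake shrinks), so Linh is the only person who could newly come to control Nordquist.
Linh's largest direct stake is 23% in Quillon, which does not meet the threshold, so Linh controls no company.
Neither Linh nor any entity Linh controls holds any voting interest in Nordquist.
So before the transaction, Linh does not control Nordquist.
After the purchase, Linh holds 83% of Nordquist directly, and Niklas's stake falls to 9%.
Linh holds 83% of Nordquist, so Linh controls Nordquist.
Linh did not control Nordquist before and does after, so the clause is triggered.

Yes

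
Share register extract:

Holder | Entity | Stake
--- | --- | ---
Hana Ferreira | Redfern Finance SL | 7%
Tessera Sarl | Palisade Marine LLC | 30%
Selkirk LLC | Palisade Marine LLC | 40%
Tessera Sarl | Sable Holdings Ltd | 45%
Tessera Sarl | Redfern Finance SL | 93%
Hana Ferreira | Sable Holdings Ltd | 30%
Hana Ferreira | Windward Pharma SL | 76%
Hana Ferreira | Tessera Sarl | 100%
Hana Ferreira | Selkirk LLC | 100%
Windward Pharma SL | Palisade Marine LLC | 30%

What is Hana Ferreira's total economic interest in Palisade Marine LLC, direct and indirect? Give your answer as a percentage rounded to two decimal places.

92.80%

Hana reaches Palisade along 3 paths.
Via Windward: 76% × 30% = 22.8%.
Via Selkirk: 100% × 40% = 40%.
Via Tessera: 100% × 30% = 30%.
Total: 22.8% + 40% + 30% = 92.8%.
Rounded: 92.80%.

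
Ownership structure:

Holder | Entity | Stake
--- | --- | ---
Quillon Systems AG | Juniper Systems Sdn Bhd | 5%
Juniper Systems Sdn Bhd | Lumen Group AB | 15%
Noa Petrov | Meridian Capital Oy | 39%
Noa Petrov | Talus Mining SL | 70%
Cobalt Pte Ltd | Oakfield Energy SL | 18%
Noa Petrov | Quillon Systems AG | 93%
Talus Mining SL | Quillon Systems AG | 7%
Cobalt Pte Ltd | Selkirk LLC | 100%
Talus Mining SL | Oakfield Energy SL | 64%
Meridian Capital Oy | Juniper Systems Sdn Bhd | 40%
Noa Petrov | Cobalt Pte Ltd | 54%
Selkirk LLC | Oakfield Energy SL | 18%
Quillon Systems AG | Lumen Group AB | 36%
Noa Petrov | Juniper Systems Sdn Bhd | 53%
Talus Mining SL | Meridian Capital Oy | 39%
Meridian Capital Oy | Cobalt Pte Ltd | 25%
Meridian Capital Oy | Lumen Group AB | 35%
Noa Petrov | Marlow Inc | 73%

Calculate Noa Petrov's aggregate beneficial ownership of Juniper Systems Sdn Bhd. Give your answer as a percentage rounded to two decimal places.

Noa reaches Juniper along 5 paths.
Via Talus → Meridian: 70% × 39% × 40% = 10.92%.
Via Meridian: 39% × 40% = 15.6%.
Direct stake: 53% = 53%.
Via Talus → Quillon: 70% × 7% × 5% = 0.245%.
Via Quillon: 93% × 5% = 4.65%.
Total: 10.92% + 15.6% + 53% + 0.245% + 4.65% = 84.415%.
Rounded: 84.42%.

84.42%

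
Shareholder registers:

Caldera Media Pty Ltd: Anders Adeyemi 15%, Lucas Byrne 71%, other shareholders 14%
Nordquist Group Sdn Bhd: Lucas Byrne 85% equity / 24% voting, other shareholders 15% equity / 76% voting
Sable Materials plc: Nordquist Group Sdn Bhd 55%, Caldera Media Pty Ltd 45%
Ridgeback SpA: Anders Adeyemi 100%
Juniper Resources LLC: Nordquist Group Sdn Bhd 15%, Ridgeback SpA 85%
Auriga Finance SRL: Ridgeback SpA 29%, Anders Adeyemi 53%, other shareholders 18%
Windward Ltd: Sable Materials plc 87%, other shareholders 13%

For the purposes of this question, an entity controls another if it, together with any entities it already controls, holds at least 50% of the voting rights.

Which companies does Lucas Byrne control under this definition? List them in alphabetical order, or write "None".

Caldera Media Pty Ltd

Lucas holds 71% of Caldera, so Lucas controls Caldera.
No other company's threshold is met.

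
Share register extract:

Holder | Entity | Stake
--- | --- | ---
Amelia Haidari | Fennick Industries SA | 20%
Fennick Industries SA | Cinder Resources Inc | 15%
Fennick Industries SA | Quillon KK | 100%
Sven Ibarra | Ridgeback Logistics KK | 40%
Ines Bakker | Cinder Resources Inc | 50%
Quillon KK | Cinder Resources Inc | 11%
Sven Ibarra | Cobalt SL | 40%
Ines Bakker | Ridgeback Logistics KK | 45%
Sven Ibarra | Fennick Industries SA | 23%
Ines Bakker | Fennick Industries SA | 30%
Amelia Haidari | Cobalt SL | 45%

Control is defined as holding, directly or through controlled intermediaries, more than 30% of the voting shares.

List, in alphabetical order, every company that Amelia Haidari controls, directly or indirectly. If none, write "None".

Amelia holds 45% of Cobalt, so Amelia controls Cobalt.
No other company's threshold is met.

Cobalt SL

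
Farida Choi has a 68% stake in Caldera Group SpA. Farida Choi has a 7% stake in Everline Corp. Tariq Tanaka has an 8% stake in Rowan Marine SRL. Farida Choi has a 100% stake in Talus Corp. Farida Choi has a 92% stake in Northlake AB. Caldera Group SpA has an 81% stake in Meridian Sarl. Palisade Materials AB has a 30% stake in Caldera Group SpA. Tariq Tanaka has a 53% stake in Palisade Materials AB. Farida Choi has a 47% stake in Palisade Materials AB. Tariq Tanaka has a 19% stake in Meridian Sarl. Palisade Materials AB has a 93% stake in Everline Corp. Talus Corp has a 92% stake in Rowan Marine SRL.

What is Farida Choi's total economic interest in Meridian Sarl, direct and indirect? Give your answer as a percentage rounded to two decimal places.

66.50%

Farida reaches Meridian along 2 paths.
Via Palisade → Caldera: 47% × 30% × 81% = 11.421%.
Via Caldera: 68% × 81% = 55.08%.
Total: 11.421% + 55.08% = 66.501%.
Rounded: 66.50%.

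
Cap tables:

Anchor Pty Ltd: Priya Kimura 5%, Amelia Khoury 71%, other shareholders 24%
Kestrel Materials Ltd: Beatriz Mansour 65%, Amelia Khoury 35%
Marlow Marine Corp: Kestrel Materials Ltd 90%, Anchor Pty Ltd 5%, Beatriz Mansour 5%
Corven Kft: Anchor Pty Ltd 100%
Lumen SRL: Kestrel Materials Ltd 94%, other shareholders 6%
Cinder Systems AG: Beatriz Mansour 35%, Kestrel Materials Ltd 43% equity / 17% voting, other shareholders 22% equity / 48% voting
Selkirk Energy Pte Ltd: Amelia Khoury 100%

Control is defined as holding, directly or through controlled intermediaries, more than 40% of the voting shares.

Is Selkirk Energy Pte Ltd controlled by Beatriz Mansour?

Beatriz holds 65% of Kestrel, so Beatriz controls Kestrel.
Kestrel and Beatriz together hold 90% + 5% = 95% of Marlow, so Beatriz controls Marlow.
Kestrel holds 94% of Lumen, so Beatriz controls Lumen.
Beatriz and Kestrel together hold 35% + 17% = 52% of Cinder, so Beatriz controls Cinder.
Neither Beatriz nor any entity Beatriz controls holds any voting interest in Selkirk.
So Beatriz does not control Selkirk.

No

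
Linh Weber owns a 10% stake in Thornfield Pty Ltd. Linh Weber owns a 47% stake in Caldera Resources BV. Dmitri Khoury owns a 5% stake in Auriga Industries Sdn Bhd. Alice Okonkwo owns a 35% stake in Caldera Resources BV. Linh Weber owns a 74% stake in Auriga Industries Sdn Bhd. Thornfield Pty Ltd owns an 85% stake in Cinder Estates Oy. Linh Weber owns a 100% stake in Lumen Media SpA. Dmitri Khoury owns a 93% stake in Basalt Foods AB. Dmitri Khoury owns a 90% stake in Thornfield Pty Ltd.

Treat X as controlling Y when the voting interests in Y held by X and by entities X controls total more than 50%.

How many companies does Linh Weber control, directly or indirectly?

2

Linh holds 74% of Auriga, so Linh controls Auriga.
Linh holds 100% of Lumen, so Linh controls Lumen.
No other company's threshold is met.
Linh controls 2 companies.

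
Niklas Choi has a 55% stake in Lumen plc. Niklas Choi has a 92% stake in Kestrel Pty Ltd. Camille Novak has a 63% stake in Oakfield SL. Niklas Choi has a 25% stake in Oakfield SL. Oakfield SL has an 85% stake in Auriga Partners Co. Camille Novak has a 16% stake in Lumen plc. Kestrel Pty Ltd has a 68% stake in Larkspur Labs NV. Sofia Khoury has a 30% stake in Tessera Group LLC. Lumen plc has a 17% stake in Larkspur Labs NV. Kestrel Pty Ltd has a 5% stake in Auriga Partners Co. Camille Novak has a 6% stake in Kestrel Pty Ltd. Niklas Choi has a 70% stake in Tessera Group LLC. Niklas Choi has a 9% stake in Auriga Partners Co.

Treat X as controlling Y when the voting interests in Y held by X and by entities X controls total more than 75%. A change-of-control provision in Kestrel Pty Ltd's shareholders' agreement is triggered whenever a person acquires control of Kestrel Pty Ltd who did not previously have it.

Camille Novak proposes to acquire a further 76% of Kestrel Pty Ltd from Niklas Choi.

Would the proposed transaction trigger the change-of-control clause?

The purchase adds only to Camille's holdings (Niklas's stake shrinks), so Camille is the only person who could newly come to control Kestrel.
Camille's largest direct stake is 63% in Oakfield, which does not meet the threshold, so Camille controls no company.
In Kestrel, Camille's side holds only 6%, not > 75%.
So before the transaction, Camille does not control Kestrel.
After the purchase, Camille's direct stake in Kestrel rises to 6% + 76% = 82%, and Niklas's stake falls to 16%.
Camille holds 82% of Kestrel, so Camille controls Kestrel.
Camille did not control Kestrel before and does after, so the clause is triggered.

Yes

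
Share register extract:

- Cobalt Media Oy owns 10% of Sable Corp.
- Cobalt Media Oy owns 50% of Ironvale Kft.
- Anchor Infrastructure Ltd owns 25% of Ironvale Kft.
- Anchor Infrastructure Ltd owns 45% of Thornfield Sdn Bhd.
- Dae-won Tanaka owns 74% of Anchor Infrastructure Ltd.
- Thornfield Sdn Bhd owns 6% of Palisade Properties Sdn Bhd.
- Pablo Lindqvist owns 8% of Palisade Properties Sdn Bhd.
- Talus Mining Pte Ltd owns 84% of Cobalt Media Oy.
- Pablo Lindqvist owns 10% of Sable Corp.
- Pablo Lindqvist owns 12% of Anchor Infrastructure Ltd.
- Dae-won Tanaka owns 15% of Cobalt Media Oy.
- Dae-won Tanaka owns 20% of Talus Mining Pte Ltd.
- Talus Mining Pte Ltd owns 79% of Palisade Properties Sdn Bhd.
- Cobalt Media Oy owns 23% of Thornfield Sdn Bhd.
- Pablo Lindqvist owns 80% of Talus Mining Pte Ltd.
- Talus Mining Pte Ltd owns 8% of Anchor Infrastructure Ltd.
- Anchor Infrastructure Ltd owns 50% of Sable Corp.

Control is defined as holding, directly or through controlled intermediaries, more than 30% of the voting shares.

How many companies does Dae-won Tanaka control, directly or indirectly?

3

Dae-won holds 74% of Anchor, so Dae-won controls Anchor.
Anchor holds 45% of Thornfield, so Dae-won controls Thornfield.
Anchor holds 50% of Sable, so Dae-won controls Sable.
No other company's threshold is met.
Dae-won controls 3 companies.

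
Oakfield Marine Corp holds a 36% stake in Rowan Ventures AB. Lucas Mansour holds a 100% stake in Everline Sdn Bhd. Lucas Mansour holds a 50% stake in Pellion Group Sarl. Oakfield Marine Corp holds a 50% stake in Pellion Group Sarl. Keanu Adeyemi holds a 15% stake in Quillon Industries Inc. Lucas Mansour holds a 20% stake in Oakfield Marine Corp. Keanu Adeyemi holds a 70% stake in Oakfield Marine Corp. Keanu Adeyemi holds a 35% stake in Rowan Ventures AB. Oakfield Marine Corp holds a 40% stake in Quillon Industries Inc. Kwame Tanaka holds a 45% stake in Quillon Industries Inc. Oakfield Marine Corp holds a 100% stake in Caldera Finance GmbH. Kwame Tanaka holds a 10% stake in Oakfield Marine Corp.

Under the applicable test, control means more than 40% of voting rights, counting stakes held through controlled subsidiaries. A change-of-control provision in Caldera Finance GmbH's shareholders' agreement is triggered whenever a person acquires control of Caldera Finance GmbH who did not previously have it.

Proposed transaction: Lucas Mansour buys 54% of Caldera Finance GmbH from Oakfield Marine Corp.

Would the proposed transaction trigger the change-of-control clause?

The purchase adds only to Lucas's holdings (Oakfield's stake shrinks), so Lucas is the only person who could newly come to control Caldera.
Lucas holds 100% of Everline, so Lucas controls Everline.
Lucas holds 50% of Pellion, so Lucas controls Pellion.
Neither Lucas nor any entity Lucas controls holds any voting interest in Caldera.
So before the transaction, Lucas does not control Caldera.
After the purchase, Lucas holds 54% of Caldera directly, and Oakfield's stake falls to 46%.
Lucas holds 54% of Caldera, so Lucas controls Caldera.
Lucas did not control Caldera before and does after, so the clause is triggered.

Yes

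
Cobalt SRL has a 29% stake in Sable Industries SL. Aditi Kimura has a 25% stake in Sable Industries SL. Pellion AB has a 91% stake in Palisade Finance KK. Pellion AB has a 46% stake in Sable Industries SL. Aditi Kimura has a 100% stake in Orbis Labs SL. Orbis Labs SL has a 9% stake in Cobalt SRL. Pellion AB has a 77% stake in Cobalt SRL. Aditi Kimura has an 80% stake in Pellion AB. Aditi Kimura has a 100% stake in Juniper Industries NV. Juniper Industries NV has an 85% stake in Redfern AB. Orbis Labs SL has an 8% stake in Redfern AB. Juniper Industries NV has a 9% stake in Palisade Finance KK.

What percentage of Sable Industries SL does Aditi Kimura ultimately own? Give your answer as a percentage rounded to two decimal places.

Aditi reaches Sable along 4 paths.
Via Pellion: 80% × 46% = 36.8%.
Direct stake: 25% = 25%.
Via Pellion → Cobalt: 80% × 77% × 29% = 17.864%.
Via Orbis → Cobalt: 100% × 9% × 29% = 2.61%.
Total: 36.8% + 25% + 17.864% + 2.61% = 82.274%.
Rounded: 82.27%.

82.27%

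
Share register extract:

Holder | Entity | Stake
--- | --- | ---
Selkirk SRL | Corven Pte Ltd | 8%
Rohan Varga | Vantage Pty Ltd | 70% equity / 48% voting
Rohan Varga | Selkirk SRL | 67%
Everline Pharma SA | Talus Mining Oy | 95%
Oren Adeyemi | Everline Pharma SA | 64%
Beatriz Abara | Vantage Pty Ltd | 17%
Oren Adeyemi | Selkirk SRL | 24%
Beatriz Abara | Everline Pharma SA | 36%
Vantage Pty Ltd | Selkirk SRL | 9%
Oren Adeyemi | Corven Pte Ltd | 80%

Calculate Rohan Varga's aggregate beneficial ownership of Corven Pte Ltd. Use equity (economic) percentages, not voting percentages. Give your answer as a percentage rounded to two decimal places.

5.86%

Rohan reaches Corven along 2 paths.
Via Vantage → Selkirk: 70% × 9% × 8% = 0.504%.
Via Selkirk: 67% × 8% = 5.36%.
Total: 0.504% + 5.36% = 5.864%.
Rounded: 5.86%.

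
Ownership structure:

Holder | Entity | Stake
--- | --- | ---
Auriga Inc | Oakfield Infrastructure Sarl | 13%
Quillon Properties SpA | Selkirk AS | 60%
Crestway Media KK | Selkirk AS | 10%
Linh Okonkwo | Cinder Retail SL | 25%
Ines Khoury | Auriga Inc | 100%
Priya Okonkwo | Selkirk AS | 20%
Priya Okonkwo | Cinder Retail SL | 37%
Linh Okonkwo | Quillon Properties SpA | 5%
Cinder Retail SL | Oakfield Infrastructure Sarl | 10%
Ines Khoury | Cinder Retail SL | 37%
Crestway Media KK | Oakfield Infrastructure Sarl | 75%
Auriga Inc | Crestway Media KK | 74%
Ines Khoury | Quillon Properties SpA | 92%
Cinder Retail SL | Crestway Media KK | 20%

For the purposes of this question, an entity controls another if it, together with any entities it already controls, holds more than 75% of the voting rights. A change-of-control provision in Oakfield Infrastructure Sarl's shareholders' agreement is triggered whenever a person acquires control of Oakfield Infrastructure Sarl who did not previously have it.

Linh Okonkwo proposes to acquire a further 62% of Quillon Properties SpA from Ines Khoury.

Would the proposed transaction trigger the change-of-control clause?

The purchase adds only to Linh's holdings (Ines's stake shrinks), so Linh is the only person who could newly come to control Oakfield.
Linh's largest direct stake is 25% in Cinder, which does not meet the threshold, so Linh controls no company.
Neither Linh nor any entity Linh controls holds any voting interest in Oakfield.
So before the transaction, Linh does not control Oakfield.
After the purchase, Linh's direct stake in Quillon rises to 5% + 62% = 67%, and Ines's stake falls to 30%.
Linh's side now holds 67% of Quillon, not > 75%, so Linh still does not control Quillon.
After the transaction, neither Linh nor any entity Linh controls holds a voting interest in Oakfield, so Linh still does not control it.
No new person acquires control, so the clause is not triggered.

No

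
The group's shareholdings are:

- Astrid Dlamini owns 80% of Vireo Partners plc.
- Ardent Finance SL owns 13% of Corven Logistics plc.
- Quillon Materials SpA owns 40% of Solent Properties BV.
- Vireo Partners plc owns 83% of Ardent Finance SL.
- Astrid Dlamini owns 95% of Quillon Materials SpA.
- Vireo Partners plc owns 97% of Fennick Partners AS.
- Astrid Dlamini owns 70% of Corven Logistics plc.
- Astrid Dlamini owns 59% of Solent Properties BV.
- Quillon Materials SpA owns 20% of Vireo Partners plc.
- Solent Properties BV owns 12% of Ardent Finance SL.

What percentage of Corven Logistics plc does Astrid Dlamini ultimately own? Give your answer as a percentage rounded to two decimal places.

82.20%

Astrid reaches Corven along 5 paths.
Direct stake: 70% = 70%.
Via Quillon → Solent → Ardent: 95% × 40% × 12% × 13% = 0.5928%.
Via Solent → Ardent: 59% × 12% × 13% = 0.9204%.
Via Quillon → Vireo → Ardent: 95% × 20% × 83% × 13% = 2.0501%.
Via Vireo → Ardent: 80% × 83% × 13% = 8.632%.
Total: 70% + 0.5928% + 0.9204% + 2.0501% + 8.632% = 82.1953%.
Rounded: 82.20%.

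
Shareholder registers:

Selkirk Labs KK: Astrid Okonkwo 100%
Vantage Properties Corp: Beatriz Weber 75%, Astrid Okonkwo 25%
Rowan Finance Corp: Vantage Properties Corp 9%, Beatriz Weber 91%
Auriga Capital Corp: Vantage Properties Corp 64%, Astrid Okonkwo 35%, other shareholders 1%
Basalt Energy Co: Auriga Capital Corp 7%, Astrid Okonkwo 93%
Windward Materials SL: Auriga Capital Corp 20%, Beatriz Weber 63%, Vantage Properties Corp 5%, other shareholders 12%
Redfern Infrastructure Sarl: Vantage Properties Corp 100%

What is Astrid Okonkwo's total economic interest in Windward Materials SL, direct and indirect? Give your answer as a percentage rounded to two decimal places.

11.45%

Astrid reaches Windward along 3 paths.
Via Vantage → Auriga: 25% × 64% × 20% = 3.2%.
Via Auriga: 35% × 20% = 7%.
Via Vantage: 25% × 5% = 1.25%.
Total: 3.2% + 7% + 1.25% = 11.45%.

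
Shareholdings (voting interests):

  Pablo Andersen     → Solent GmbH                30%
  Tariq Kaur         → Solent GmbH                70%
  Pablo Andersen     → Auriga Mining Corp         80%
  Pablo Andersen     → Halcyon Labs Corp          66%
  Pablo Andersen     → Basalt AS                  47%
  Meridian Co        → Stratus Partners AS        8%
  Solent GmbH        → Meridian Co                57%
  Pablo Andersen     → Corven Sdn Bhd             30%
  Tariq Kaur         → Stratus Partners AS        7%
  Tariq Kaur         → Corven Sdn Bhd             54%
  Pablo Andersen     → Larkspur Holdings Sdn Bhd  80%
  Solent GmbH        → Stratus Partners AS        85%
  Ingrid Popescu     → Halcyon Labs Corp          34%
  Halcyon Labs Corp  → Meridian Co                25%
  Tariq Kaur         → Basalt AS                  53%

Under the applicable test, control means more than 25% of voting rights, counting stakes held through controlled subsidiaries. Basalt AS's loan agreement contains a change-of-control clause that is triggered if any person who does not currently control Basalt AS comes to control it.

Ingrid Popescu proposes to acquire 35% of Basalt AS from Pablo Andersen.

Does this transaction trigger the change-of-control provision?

The purchase adds only to Ingrid's holdings (Pablo's stake shrinks), so Ingrid is the only person who could newly come to control Basalt.
Ingrid holds 34% of Halcyon, so Ingrid controls Halcyon.
Neither Ingrid nor any entity Ingrid controls holds any voting interest in Basalt.
So before the transaction, Ingrid does not control Basalt.
After the purchase, Ingrid holds 35% of Basalt directly, and Pablo's stake falls to 12%.
Ingrid holds 35% of Basalt, so Ingrid controls Basalt.
Ingrid did not control Basalt before and does after, so the clause is triggered.

Yes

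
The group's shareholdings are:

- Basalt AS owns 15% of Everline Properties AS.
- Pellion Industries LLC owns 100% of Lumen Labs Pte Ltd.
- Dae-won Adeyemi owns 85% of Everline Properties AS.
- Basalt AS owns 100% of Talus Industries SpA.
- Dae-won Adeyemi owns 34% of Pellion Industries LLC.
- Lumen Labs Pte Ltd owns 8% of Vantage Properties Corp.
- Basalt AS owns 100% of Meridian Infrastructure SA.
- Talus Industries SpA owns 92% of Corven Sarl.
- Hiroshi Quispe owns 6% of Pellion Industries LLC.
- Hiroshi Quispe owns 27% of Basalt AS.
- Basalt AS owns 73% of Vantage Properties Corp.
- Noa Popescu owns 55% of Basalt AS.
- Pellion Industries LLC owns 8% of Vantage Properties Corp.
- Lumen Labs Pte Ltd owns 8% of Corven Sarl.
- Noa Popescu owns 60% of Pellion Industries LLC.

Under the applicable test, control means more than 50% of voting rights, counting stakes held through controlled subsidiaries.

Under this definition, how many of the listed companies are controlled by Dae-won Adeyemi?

1

Dae-won holds 85% of Everline, so Dae-won controls Everline.
No other company's threshold is met.
Dae-won controls 1 company.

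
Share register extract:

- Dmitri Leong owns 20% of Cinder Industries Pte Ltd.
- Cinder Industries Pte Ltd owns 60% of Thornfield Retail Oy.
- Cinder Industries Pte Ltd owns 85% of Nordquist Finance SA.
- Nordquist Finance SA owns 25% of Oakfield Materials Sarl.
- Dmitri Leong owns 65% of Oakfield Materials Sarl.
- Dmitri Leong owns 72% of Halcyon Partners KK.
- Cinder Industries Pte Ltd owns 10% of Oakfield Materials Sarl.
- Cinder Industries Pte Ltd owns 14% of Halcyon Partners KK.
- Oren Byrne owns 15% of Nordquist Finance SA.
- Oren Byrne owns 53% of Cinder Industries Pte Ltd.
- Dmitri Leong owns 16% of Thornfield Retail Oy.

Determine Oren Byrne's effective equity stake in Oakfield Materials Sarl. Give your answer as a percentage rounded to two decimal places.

20.31%

Oren reaches Oakfield along 3 paths.
Via Cinder → Nordquist: 53% × 85% × 25% = 11.2625%.
Via Nordquist: 15% × 25% = 3.75%.
Via Cinder: 53% × 10% = 5.3%.
Total: 11.2625% + 3.75% + 5.3% = 20.3125%.
Rounded: 20.31%.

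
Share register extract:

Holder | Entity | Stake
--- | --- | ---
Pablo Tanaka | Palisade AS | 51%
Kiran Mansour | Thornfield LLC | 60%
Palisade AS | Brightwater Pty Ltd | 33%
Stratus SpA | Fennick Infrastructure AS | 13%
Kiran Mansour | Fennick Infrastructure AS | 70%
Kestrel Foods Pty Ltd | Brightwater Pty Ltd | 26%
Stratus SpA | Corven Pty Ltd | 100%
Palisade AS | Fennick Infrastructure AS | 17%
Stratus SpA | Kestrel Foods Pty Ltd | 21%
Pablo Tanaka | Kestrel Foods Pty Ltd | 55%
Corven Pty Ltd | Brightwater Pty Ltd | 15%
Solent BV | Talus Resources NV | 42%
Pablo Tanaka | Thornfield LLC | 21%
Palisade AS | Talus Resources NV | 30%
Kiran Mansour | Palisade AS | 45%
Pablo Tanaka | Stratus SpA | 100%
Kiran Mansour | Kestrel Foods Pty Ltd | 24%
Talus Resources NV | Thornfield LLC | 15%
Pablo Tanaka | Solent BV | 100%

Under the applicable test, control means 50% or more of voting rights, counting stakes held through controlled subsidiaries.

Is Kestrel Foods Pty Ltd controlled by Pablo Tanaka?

Yes

Pablo holds 100% of Stratus, so Pablo controls Stratus.
Pablo and Stratus together hold 55% + 21% = 76% of Kestrel, so Pablo controls Kestrel.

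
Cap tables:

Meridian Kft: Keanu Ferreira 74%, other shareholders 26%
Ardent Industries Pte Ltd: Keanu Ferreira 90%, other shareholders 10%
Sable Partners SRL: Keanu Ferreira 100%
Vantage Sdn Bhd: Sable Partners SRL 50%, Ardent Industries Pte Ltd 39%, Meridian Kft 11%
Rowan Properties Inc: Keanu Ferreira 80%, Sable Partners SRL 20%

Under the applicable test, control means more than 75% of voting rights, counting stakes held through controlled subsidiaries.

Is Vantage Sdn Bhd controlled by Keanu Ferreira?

Yes

Keanu holds 100% of Sable, so Keanu controls Sable.
Keanu holds 90% of Ardent, so Keanu controls Ardent.
Sable and Ardent together hold 50% + 39% = 89% of Vantage, so Keanu controls Vantage.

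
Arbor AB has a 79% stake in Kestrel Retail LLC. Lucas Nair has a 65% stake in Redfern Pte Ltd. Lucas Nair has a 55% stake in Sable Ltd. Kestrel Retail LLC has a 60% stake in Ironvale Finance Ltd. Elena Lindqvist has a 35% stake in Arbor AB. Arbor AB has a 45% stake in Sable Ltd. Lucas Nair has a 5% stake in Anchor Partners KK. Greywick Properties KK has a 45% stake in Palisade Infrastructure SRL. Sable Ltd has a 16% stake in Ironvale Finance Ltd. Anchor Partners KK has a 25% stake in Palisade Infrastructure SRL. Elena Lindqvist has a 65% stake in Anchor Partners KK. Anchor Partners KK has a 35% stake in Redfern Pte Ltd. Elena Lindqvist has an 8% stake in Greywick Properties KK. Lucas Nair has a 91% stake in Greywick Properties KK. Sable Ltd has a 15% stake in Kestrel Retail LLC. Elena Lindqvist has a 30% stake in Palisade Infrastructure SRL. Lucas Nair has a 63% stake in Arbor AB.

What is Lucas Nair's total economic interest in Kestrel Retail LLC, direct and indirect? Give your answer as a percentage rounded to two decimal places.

62.27%

Lucas reaches Kestrel along 3 paths.
Via Arbor: 63% × 79% = 49.77%.
Via Arbor → Sable: 63% × 45% × 15% = 4.2525%.
Via Sable: 55% × 15% = 8.25%.
Total: 49.77% + 4.2525% + 8.25% = 62.2725%.
Rounded: 62.27%.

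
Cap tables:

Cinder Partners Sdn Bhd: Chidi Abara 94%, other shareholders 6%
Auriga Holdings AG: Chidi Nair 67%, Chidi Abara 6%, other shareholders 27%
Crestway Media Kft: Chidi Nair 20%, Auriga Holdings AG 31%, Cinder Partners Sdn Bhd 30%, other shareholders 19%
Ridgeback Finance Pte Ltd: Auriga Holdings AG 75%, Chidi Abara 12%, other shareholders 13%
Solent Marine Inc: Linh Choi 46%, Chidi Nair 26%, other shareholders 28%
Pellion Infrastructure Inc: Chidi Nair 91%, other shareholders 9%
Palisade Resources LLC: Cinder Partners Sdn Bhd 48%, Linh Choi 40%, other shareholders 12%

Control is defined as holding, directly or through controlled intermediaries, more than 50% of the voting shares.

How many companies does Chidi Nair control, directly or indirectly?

4

Chidi Nair holds 67% of Auriga, so Chidi Nair controls Auriga.
Chidi Nair and Auriga together hold 20% + 31% = 51% of Crestway, so Chidi Nair controls Crestway.
Auriga holds 75% of Ridgeback, so Chidi Nair controls Ridgeback.
Chidi Nair holds 91% of Pellion, so Chidi Nair controls Pellion.
No other company's threshold is met.
Chidi Nair controls 4 companies.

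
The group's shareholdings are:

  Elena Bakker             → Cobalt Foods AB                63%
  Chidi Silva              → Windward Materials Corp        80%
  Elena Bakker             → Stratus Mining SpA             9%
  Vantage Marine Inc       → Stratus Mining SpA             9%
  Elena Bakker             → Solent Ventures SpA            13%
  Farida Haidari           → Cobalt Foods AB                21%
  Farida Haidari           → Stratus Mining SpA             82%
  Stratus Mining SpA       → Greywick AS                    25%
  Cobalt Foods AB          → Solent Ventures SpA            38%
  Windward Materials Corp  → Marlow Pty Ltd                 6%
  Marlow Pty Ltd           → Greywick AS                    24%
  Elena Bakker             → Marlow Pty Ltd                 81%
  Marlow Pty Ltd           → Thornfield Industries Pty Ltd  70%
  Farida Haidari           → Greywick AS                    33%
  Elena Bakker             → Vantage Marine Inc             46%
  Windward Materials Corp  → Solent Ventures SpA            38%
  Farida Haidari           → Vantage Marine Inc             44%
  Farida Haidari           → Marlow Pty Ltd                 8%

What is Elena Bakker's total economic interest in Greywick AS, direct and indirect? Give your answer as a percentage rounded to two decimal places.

Elena reaches Greywick along 3 paths.
Via Vantage → Stratus: 46% × 9% × 25% = 1.035%.
Via Stratus: 9% × 25% = 2.25%.
Via Marlow: 81% × 24% = 19.44%.
Total: 1.035% + 2.25% + 19.44% = 22.725%.
Rounded: 22.73%.

22.73%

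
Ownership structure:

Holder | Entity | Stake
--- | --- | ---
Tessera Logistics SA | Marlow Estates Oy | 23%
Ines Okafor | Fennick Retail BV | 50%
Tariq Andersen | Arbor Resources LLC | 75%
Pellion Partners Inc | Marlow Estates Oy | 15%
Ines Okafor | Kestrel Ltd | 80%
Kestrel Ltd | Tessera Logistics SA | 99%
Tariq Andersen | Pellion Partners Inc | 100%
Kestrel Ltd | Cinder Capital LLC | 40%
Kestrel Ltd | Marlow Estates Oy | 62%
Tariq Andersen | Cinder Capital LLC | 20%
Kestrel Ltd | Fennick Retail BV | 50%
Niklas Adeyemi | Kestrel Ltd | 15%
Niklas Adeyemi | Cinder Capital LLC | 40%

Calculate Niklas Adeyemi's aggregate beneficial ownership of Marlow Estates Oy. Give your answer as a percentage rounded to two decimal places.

Niklas reaches Marlow along 2 paths.
Via Kestrel → Tessera: 15% × 99% × 23% = 3.4155%.
Via Kestrel: 15% × 62% = 9.3%.
Total: 3.4155% + 9.3% = 12.7155%.
Rounded: 12.72%.

12.72%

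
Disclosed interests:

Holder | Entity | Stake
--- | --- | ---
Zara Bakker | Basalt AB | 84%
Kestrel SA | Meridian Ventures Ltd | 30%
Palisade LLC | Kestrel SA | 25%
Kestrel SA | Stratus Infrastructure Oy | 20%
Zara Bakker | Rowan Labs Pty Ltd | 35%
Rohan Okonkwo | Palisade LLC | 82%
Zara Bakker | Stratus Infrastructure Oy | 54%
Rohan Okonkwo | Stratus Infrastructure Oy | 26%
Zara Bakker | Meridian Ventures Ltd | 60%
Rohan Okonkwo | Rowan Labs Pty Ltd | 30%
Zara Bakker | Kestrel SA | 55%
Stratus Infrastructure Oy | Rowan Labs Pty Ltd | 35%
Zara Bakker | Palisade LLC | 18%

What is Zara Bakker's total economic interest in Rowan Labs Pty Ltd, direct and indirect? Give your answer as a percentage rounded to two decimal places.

58.07%

Zara reaches Rowan along 4 paths.
Direct stake: 35% = 35%.
Via Stratus: 54% × 35% = 18.9%.
Via Kestrel → Stratus: 55% × 20% × 35% = 3.85%.
Via Palisade → Kestrel → Stratus: 18% × 25% × 20% × 35% = 0.315%.
Total: 35% + 18.9% + 3.85% + 0.315% = 58.065%.
Rounded: 58.07%.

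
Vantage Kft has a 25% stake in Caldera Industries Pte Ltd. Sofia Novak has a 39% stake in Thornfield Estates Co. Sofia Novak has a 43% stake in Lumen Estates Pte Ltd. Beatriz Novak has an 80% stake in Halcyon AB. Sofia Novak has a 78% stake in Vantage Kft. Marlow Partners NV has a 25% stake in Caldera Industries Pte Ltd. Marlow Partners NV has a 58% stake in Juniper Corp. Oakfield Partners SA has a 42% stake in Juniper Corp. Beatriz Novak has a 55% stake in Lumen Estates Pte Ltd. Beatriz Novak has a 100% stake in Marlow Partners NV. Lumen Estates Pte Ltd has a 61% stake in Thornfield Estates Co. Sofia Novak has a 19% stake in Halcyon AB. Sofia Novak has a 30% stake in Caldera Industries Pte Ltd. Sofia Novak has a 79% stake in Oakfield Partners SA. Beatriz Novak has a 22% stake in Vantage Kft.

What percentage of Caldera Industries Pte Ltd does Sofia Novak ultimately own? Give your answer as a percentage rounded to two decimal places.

49.50%

Sofia reaches Caldera along 2 paths.
Direct stake: 30% = 30%.
Via Vantage: 78% × 25% = 19.5%.
Total: 30% + 19.5% = 49.5%.
Rounded: 49.50%.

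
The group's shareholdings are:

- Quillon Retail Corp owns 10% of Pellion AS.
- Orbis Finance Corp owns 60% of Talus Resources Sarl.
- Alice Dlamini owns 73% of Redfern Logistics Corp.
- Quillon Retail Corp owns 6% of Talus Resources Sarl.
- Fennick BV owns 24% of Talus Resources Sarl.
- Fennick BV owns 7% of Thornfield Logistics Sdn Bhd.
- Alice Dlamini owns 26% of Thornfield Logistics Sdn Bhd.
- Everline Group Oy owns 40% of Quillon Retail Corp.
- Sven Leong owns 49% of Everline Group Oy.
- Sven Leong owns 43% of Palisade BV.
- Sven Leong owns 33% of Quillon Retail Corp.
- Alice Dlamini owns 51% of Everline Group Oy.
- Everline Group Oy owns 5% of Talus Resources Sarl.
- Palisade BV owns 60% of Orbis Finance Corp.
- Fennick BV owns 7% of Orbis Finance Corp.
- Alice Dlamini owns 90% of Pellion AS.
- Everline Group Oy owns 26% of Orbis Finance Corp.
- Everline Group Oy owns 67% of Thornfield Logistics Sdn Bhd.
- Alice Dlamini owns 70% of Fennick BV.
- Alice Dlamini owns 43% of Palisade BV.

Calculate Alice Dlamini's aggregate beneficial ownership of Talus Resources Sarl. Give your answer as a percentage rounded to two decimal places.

46.95%

Alice reaches Talus along 6 paths.
Via Everline: 51% × 5% = 2.55%.
Via Fennick → Orbis: 70% × 7% × 60% = 2.94%.
Via Palisade → Orbis: 43% × 60% × 60% = 15.48%.
Via Everline → Orbis: 51% × 26% × 60% = 7.956%.
Via Everline → Quillon: 51% × 40% × 6% = 1.224%.
Via Fennick: 70% × 24% = 16.8%.
Total: 2.55% + 2.94% + 15.48% + 7.956% + 1.224% + 16.8% = 46.95%.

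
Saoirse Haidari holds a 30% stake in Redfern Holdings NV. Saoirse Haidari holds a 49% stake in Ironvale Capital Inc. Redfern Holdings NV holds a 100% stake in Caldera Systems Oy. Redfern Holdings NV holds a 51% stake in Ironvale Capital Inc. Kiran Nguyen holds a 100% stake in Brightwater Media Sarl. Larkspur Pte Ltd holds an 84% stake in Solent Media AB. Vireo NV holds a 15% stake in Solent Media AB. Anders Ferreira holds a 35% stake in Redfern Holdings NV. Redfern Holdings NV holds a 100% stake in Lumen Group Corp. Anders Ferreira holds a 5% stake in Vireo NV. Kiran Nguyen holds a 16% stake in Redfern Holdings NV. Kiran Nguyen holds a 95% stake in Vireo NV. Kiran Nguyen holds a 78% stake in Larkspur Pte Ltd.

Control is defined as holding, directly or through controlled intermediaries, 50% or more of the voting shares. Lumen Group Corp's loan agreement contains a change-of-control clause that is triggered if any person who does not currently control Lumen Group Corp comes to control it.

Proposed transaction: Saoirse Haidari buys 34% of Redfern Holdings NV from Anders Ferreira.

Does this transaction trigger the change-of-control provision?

Yes

The purchase adds only to Saoirse's holdings (Anders's stake shrinks), so Saoirse is the only person who could newly come to control Lumen.
Saoirse's largest direct stake is 49% in Ironvale, which does not meet the threshold, so Saoirse controls no company.
Neither Saoirse nor any entity Saoirse controls holds any voting interest in Lumen.
So before the transaction, Saoirse does not control Lumen.
After the purchase, Saoirse's direct stake in Redfern rises to 30% + 34% = 64%, and Anders's stake falls to 1%.
Saoirse holds 64% of Redfern, so Saoirse controls Redfern.
Redfern holds 100% of Lumen, so Saoirse controls Lumen.
Saoirse did not control Lumen before and does after, so the clause is triggered.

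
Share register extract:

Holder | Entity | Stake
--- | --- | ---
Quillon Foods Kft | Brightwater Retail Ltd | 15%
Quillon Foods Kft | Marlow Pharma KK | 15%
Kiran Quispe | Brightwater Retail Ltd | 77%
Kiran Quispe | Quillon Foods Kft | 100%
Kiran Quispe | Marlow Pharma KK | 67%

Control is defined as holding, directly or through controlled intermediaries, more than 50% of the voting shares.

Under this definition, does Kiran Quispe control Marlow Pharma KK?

Kiran holds 100% of Quillon, so Kiran controls Quillon.
Quillon and Kiran together hold 15% + 67% = 82% of Marlow, so Kiran controls Marlow.

Yes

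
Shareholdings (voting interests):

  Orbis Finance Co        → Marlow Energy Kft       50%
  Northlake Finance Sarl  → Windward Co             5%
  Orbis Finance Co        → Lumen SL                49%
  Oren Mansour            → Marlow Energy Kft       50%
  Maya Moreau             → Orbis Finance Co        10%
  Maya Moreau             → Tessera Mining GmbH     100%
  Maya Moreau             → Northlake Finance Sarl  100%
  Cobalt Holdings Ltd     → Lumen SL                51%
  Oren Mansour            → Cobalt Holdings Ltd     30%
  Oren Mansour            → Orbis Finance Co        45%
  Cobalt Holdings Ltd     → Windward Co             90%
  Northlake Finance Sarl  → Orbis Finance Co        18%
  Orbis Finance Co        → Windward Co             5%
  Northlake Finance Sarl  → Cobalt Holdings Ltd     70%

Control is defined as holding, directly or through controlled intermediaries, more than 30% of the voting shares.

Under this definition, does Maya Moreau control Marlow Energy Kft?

No

Maya holds 100% of Tessera, so Maya controls Tessera.
Maya holds 100% of Northlake, so Maya controls Northlake.
Northlake holds 70% of Cobalt, so Maya controls Cobalt.
Cobalt holds 51% of Lumen, so Maya controls Lumen.
Northlake and Cobalt together hold 5% + 90% = 95% of Windward, so Maya controls Windward.
Neither Maya nor any entity Maya controls holds any voting interest in Marlow.
So Maya does not control Marlow.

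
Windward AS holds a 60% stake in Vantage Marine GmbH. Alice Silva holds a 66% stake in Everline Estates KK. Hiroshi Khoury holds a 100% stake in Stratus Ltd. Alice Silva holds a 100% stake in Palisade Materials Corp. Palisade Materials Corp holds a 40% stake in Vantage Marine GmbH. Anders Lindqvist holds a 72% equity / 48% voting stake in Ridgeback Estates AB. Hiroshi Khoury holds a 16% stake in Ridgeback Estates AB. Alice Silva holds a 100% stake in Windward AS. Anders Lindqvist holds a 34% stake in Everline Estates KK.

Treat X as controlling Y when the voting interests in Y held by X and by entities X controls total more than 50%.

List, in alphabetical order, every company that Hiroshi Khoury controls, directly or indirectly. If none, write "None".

Hiroshi holds 100% of Stratus, so Hiroshi controls Stratus.
No other company's threshold is met.

Stratus Ltd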